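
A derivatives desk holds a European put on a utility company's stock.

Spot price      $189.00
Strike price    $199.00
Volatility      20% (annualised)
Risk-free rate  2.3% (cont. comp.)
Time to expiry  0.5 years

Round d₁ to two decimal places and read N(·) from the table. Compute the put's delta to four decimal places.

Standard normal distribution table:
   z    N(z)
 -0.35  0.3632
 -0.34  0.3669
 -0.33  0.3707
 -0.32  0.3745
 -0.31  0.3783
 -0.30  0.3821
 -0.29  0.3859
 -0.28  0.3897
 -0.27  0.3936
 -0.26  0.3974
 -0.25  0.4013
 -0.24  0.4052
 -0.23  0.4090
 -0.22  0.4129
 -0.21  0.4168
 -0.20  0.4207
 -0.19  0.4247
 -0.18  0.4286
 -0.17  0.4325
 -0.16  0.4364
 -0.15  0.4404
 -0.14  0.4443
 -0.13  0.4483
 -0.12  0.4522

-0.5832

T = 0.5;  σ√T = 0.1414
d₁ = [ln(189/199) + (0.023 + ½·0.2²)·0.5] / (σ√T) = (-0.0516 + 0.0215) / 0.1414 = -0.2125 which rounds to -0.21
N(d₁) = N(-0.21) = 0.4168
Δ_put = N(d₁) − 1 = 0.4168 − 1 = -0.5832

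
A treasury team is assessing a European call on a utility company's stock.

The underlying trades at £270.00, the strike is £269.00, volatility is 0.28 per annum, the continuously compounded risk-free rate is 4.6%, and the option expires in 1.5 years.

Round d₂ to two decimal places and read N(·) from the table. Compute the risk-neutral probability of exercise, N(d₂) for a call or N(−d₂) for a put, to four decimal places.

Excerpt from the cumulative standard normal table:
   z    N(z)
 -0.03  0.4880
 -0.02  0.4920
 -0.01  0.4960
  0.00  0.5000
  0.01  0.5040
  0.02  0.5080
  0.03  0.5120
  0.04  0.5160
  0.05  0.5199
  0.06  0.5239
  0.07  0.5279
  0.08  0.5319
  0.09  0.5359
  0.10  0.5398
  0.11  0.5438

0.5160

T = 1.5;  σ√T = 0.3429
d₁ = [ln(270/269) + (0.046 + 0.28²/2)·1.5] / 0.3429 = [0.0037 + 0.1278] / 0.3429 = 0.3835 → 0.38
d₂ = d₁ − σ√T = 0.3835 − 0.3429 = 0.0406 → 0.04
Pr(exercise) under Q = N(d₂) = 0.5160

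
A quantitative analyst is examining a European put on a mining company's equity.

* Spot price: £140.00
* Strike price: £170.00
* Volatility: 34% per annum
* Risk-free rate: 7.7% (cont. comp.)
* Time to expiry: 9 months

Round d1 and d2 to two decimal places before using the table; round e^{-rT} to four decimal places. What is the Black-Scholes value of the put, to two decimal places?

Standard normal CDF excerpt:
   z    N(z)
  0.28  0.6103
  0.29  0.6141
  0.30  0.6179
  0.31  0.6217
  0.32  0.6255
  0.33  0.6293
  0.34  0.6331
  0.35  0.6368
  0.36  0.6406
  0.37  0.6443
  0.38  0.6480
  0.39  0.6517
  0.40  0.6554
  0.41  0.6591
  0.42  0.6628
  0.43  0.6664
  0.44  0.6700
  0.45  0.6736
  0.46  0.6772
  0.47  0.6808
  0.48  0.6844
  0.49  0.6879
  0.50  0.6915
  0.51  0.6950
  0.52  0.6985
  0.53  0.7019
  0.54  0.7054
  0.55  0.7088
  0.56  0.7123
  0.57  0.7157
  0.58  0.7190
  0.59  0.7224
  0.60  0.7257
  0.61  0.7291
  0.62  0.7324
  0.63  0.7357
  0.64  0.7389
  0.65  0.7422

£29.42

T = 0.75;  σ√T = 0.2944
d₁ = [ln(140/170) + (0.077 + 0.34²/2)·0.75] / 0.2944 = [-0.1942 + 0.1011] / 0.2944 = -0.3160 which rounds to -0.32
d₂ = d₁ − σ√T = -0.3160 − 0.2944 = -0.6105 which rounds to -0.61
e^(−rT) = e^(−0.077·0.75) = 0.9439
N(−d₂) = N(0.61) = 0.7291;  N(−d₁) = N(0.32) = 0.6255
P = 170·0.9439·0.7291 − 140·0.6255 = 116.9936 − 87.5700 = 29.4236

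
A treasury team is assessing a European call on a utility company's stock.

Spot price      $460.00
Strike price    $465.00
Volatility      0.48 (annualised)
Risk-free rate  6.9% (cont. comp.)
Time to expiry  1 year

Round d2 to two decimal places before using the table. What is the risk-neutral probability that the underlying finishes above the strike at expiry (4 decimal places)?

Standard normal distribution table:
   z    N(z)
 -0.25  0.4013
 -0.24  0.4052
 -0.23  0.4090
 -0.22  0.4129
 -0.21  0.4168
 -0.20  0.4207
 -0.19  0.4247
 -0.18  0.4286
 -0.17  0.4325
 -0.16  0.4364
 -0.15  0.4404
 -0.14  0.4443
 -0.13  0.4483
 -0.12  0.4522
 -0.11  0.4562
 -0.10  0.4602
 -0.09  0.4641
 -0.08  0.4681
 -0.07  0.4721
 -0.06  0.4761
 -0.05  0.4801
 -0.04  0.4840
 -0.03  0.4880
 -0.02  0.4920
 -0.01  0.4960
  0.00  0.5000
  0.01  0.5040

0.4522

σ√T = 0.48·√1 = 0.4800
d₁ = [ln(460/465) + (0.069 + 0.48²/2)·1] / 0.4800 = [-0.0108 + 0.1842] / 0.4800 = 0.3612 ⇒ 0.36
d₂ = d₁ − σ√T = 0.3612 − 0.4800 = -0.1188 ⇒ -0.12
Pr(exercise) under Q = N(d₂) = 0.4522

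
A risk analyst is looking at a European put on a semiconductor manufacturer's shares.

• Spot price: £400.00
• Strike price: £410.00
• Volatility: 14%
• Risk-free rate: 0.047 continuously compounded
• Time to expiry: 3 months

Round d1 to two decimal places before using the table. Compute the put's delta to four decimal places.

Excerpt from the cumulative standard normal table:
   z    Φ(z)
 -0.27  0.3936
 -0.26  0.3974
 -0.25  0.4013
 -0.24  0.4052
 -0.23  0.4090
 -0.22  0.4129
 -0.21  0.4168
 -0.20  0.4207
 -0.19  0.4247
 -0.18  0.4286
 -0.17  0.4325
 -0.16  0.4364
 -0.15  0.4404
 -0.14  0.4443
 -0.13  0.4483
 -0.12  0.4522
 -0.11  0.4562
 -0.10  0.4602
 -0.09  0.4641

-0.5596

T = 0.25;  σ√T = 0.0700
ln(S/K) + (r + σ²/2)T = ln(400/410) + (0.047 + 0.14²/2)·0.25 = -0.0247 + 0.0142 = -0.0105
d₁ = -0.0105 / 0.0700 = -0.1499 → -0.15
N(d₁) = N(-0.15) = 0.4404
Δ_put = N(d₁) − 1 = 0.4404 − 1 = -0.5596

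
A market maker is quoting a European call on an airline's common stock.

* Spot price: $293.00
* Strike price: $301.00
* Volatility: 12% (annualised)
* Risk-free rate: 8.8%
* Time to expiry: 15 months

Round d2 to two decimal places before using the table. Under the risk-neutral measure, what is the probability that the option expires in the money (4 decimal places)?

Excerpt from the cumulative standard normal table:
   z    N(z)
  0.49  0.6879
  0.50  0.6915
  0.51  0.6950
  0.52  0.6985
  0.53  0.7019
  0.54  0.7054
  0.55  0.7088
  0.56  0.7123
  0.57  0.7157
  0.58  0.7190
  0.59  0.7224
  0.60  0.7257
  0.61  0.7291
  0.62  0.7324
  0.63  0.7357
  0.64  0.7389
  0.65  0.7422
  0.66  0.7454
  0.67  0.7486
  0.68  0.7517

0.7088

σ√T = 0.12·√1.25 = 0.1342
d₁ = [ln(293/301) + (0.088 + 0.12²/2)·1.25] / 0.1342 = [-0.0269 + 0.1190] / 0.1342 = 0.6862 ≈ 0.69
d₂ = d₁ − σ√T = 0.6862 − 0.1342 = 0.5520 ≈ 0.55
Risk-neutral Pr[S_T > K] = N(d₂) = N(0.55) = 0.7088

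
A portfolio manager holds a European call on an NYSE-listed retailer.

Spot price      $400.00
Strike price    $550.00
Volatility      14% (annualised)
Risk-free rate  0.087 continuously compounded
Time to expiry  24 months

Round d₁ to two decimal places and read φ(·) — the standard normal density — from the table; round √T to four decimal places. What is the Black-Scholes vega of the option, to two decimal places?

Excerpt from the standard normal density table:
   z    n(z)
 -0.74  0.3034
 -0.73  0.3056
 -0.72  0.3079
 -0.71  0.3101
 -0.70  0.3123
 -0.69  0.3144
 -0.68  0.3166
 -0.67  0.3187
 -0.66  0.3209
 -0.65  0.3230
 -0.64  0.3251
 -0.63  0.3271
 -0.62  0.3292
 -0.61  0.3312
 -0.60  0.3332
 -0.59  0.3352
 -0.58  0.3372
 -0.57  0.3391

σ√T = 0.14 × 1.4142 = 0.1980
d₁ = [ln(400/550) + (0.087 + ½·0.14²)·2] / (σ√T) = (-0.3185 + 0.1936) / 0.1980 = -0.6306 ≈ -0.63
√T = √2 = 1.4142
φ(d₁) = φ(-0.63) = 0.3271
vega = S·φ(d₁)·√T = 400·0.3271·1.4142 = 185.0339

185.03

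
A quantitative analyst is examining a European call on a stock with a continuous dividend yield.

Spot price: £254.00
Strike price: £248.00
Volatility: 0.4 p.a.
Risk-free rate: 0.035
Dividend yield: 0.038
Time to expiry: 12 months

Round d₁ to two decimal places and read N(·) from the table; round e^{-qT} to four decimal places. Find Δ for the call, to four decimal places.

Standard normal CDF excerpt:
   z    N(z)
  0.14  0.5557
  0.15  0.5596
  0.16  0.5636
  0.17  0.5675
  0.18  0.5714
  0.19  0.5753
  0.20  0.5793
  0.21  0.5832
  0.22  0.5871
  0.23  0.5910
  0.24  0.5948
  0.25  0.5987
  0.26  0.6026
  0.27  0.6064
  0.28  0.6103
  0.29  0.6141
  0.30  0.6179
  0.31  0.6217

0.5764

σ√T = 0.4·√1 = 0.4000
d₁ = [ln(254/248) + (0.035 − 0.038 + 0.4²/2)·1] / 0.4000 = [0.0239 + 0.0770] / 0.4000 = 0.2523 which rounds to 0.25
N(d₁) = N(0.25) = 0.5987
Δ_call = exp(−qT)·N(d₁) = 0.9627·0.5987 = 0.5764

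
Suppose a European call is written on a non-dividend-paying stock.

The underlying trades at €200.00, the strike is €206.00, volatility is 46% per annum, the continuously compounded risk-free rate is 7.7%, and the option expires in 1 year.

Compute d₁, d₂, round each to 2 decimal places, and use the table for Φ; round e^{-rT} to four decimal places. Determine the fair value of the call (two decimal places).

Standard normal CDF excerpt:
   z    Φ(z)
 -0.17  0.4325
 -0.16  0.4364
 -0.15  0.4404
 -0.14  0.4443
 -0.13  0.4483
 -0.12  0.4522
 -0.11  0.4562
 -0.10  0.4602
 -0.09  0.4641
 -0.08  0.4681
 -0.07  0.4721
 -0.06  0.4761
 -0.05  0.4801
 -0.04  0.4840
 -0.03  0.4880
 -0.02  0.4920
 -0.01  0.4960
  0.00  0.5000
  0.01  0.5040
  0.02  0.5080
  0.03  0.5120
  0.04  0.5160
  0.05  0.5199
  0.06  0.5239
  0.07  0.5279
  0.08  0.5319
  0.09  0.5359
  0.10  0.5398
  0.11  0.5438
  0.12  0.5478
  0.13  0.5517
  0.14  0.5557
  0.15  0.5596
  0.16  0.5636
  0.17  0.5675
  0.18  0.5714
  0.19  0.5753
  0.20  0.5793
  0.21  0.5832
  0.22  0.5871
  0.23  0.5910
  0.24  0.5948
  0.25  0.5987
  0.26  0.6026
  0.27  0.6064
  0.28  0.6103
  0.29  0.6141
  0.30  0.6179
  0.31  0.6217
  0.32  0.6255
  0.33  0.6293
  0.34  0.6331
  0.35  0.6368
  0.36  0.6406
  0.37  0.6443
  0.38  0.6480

σ√T = 0.46 × 1.0000 = 0.4600
d₁ = [ln(200/206) + (0.077 + ½·0.46²)·1] / (σ√T) = (-0.0296 + 0.1828) / 0.4600 = 0.3331 ≈ 0.33
d₂ = 0.3331 − 0.4600 = -0.1269 ≈ -0.13
e^(−rT) = e^(−0.077·1) = 0.9259
N(d₁) = N(0.33) = 0.6293;  N(d₂) = N(-0.13) = 0.4483
C = 200·0.6293 − 206·0.9259·0.4483 = 125.8600 − 85.5067 = 40.3533

€40.35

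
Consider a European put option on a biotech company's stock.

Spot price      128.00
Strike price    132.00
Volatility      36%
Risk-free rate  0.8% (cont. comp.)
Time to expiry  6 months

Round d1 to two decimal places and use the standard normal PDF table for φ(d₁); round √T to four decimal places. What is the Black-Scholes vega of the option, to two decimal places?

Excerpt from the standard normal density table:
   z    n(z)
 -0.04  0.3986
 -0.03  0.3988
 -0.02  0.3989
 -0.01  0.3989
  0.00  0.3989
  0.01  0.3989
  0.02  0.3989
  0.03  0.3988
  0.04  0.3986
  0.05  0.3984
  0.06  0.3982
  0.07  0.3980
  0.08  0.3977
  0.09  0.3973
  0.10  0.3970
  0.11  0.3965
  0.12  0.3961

36.10

σ√T = 0.36 × 0.7071 = 0.2546
d₁ = [ln(128/132) + (0.008 + 0.36²/2)·0.5] / 0.2546 = [-0.0308 + 0.0364] / 0.2546 = 0.0221 ⇒ 0.02
√T = √0.5 = 0.7071
φ(d₁) = φ(0.02) = 0.3989
vega = S·φ(d₁)·√T = 128·0.3989·0.7071 = 36.1040
(The call has the same vega.)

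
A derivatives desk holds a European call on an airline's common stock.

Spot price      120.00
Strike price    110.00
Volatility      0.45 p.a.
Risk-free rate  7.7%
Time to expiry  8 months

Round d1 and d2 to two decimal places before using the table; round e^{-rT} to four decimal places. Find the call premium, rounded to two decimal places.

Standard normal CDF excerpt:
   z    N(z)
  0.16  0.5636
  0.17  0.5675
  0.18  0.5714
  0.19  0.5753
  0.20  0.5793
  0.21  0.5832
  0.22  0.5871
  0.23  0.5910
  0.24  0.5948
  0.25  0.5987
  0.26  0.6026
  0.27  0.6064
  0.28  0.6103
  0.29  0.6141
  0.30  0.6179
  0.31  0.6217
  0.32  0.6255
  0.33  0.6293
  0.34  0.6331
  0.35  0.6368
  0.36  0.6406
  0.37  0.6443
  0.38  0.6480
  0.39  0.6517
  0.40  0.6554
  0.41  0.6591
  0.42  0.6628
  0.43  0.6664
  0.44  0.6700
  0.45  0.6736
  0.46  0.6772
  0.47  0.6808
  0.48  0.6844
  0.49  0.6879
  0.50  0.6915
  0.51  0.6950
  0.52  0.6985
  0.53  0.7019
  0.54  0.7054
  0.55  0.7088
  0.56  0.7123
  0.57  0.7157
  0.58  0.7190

T = 0.6667;  σ√T = 0.3674
d₁ = [ln(120/110) + (0.077 + 0.45²/2)·0.6667] / 0.3674 = [0.0870 + 0.1188] / 0.3674 = 0.5602 → 0.56
d₂ = d₁ − σ√T = 0.5602 − 0.3674 = 0.1928 → 0.19
e^(−rT) = e^(−0.077·0.6667) = 0.9500
N(d₁) = N(0.56) = 0.7123;  N(d₂) = N(0.19) = 0.5753
C = 120·0.7123 − 110·0.9500·0.5753 = 85.4760 − 60.1189 = 25.3571

25.36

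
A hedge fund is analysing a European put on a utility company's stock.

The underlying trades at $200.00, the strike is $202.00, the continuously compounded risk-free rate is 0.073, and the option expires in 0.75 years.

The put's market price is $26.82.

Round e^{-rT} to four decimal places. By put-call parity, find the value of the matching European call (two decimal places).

$35.59

e^(−rT) = e^(−0.073·0.75) = 0.9467
Put-call parity: C − P = S − K·e^(−rT) = 200 − 202·0.9467 = 200 − 191.2334 = 8.7666
C = P + (C − P) = 26.82 + (8.7666) = 35.5866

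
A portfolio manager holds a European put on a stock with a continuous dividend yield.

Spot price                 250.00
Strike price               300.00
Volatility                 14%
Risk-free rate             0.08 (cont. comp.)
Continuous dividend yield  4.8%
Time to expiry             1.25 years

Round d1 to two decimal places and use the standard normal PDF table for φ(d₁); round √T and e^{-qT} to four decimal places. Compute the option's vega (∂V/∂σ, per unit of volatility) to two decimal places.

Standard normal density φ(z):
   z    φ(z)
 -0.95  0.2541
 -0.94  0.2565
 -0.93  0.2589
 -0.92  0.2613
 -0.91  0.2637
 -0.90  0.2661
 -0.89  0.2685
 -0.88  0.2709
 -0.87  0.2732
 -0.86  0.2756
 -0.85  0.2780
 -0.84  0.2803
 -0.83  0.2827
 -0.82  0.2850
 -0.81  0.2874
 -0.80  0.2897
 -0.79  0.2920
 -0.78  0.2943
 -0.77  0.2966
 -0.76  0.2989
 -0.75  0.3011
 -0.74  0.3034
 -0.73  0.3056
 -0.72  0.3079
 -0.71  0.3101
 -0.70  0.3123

σ√T = 0.14·√1.25 = 0.1565
d₁ = [ln(250/300) + (0.08 − 0.048 + 0.14²/2)·1.25] / 0.1565 = [-0.1823 + 0.0523] / 0.1565 = -0.8310 which rounds to -0.83
√T = √1.25 = 1.1180
φ(d₁) = φ(-0.83) = 0.2827
exp(−qT) = exp(−0.048·1.25) = 0.9418
vega = S·exp(−qT)·φ(d₁)·√T = 250·0.9418·0.2827·1.1180 = 74.4160

74.42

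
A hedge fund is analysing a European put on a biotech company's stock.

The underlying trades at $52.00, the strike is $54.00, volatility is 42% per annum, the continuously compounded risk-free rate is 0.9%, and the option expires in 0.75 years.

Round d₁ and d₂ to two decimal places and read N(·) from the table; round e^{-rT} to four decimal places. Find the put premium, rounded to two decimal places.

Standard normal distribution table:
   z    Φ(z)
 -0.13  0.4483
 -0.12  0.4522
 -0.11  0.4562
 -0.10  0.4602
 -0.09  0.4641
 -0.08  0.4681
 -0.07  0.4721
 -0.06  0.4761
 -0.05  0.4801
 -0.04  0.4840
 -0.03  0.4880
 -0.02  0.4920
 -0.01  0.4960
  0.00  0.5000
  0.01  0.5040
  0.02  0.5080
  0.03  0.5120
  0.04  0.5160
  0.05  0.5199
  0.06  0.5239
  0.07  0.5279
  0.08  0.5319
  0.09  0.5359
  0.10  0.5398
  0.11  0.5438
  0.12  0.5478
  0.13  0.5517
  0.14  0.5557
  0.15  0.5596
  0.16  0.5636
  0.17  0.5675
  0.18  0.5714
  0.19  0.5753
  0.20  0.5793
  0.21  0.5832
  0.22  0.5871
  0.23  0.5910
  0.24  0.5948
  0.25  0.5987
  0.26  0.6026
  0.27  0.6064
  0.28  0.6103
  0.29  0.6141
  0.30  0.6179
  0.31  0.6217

$8.60

σ√T = 0.42 × 0.8660 = 0.3637
d₁ = [ln(52/54) + (0.009 + ½·0.42²)·0.75] / (σ√T) = (-0.0377 + 0.0729) / 0.3637 = 0.0967 ⇒ 0.10
d₂ = 0.0967 − 0.3637 = -0.2671 ⇒ -0.27
e^(−rT) = e^(−0.009·0.75) = 0.9933
N(−d₂) = N(0.27) = 0.6064;  N(−d₁) = N(-0.10) = 0.4602
P = 54·0.9933·0.6064 − 52·0.4602 = 32.5262 − 23.9304 = 8.5958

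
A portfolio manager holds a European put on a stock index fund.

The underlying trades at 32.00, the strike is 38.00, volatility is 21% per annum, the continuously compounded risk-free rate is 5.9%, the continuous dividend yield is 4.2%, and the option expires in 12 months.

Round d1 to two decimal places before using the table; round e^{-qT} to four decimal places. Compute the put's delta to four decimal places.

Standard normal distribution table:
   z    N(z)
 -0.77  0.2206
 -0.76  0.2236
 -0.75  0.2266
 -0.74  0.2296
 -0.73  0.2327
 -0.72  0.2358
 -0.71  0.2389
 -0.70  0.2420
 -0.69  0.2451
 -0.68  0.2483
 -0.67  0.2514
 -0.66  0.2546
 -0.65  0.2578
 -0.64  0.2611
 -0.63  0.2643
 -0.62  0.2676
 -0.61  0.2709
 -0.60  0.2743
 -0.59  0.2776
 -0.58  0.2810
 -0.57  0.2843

σ√T = 0.21 × 1.0000 = 0.2100
ln(S/K) + (r − q + σ²/2)T = ln(32/38) + (0.059 − 0.042 + 0.21²/2)·1 = -0.1719 + 0.0390 = -0.1328
d₁ = -0.1328 / 0.2100 = -0.6324 which rounds to -0.63
N(d₁) = N(-0.63) = 0.2643
Δ_put = exp(−qT)·(N(d₁) − 1) = 0.9589·(0.2643 − 1) = -0.7055

-0.7055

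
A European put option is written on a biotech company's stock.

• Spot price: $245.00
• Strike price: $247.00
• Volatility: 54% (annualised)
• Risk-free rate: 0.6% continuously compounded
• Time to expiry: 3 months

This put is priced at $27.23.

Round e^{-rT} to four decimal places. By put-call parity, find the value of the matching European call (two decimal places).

exp(−rT) = exp(−0.006·0.25) = 0.9985
Put-call parity: C − P = S − K·e^(−rT) = 245 − 247·0.9985 = 245 − 246.6295 = -1.6295
C = P + (C − P) = 27.23 + (-1.6295) = 25.6005

$25.60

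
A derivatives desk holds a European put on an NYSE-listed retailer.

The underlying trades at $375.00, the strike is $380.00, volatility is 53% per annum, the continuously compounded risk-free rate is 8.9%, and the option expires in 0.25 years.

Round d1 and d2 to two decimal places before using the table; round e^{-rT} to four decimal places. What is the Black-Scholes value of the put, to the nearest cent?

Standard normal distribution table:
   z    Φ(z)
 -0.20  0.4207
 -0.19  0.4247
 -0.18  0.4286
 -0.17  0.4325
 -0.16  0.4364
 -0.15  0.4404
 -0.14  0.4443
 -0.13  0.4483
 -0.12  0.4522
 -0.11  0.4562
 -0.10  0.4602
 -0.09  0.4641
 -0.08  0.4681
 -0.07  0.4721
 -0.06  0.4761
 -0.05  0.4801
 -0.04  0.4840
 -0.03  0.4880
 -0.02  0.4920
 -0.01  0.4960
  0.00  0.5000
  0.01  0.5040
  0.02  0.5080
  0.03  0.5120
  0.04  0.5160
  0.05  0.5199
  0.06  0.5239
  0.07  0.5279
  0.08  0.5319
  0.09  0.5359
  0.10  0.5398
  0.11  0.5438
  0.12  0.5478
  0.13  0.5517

$38.42

T = 0.25;  σ√T = 0.2650
d₁ = [ln(375/380) + (0.089 + ½·0.53²)·0.25] / (σ√T) = (-0.0132 + 0.0574) / 0.2650 = 0.1665 ⇒ 0.17
d₂ = 0.1665 − 0.2650 = -0.0985 ⇒ -0.10
e^(−rT) = e^(−0.089·0.25) = 0.9780
N(−d₂) = N(0.10) = 0.5398;  N(−d₁) = N(-0.17) = 0.4325
P = 380·0.9780·0.5398 − 375·0.4325 = 200.6113 − 162.1875 = 38.4238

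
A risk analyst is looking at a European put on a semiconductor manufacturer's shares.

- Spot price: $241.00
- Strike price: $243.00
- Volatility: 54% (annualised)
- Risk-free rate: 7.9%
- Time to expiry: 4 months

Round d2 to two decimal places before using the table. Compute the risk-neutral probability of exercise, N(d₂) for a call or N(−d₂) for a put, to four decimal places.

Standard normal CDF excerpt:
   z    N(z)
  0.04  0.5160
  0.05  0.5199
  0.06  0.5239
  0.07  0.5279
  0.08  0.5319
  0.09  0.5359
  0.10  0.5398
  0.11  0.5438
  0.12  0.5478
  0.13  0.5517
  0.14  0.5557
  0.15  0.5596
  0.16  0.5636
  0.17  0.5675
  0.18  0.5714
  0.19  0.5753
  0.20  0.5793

0.5398

σ√T = 0.54·√0.3333 = 0.3118
d₁ = [ln(241/243) + (0.079 + 0.54²/2)·0.3333] / 0.3118 = [-0.0083 + 0.0749] / 0.3118 = 0.2138 which rounds to 0.21
d₂ = d₁ − σ√T = 0.2138 − 0.3118 = -0.0979 which rounds to -0.10
Pr(exercise) under Q = N(−d₂) = N(0.10) = 0.5398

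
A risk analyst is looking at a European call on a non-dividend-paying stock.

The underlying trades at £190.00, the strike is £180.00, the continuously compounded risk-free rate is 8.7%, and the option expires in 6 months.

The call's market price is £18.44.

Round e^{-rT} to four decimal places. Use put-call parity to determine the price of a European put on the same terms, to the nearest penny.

£0.77

e^(−rT) = e^(−0.087·0.5) = 0.9574
Put-call parity: C − P = S − K·e^(−rT) = 190 − 180·0.9574 = 190 − 172.3320 = 17.6680
P = C − (C − P) = 18.44 − (17.6680) = 0.7720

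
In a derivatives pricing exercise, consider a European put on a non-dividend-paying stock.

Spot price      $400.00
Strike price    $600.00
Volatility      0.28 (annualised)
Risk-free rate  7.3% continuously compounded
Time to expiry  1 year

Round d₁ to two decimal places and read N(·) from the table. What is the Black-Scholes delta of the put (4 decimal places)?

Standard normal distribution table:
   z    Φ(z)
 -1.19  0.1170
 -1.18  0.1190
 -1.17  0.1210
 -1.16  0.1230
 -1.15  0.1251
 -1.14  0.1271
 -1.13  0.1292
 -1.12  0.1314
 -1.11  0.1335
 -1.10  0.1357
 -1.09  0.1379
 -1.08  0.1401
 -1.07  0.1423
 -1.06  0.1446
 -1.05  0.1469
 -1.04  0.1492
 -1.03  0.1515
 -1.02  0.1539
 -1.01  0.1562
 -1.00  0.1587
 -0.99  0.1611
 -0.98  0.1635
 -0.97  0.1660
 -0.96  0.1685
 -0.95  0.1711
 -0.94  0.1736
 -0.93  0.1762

T = 1;  σ√T = 0.2800
d₁ = [ln(400/600) + (0.073 + ½·0.28²)·1] / (σ√T) = (-0.4055 + 0.1122) / 0.2800 = -1.0474 → -1.05
N(d₁) = N(-1.05) = 0.1469
Δ_put = N(d₁) − 1 = 0.1469 − 1 = -0.8531

-0.8531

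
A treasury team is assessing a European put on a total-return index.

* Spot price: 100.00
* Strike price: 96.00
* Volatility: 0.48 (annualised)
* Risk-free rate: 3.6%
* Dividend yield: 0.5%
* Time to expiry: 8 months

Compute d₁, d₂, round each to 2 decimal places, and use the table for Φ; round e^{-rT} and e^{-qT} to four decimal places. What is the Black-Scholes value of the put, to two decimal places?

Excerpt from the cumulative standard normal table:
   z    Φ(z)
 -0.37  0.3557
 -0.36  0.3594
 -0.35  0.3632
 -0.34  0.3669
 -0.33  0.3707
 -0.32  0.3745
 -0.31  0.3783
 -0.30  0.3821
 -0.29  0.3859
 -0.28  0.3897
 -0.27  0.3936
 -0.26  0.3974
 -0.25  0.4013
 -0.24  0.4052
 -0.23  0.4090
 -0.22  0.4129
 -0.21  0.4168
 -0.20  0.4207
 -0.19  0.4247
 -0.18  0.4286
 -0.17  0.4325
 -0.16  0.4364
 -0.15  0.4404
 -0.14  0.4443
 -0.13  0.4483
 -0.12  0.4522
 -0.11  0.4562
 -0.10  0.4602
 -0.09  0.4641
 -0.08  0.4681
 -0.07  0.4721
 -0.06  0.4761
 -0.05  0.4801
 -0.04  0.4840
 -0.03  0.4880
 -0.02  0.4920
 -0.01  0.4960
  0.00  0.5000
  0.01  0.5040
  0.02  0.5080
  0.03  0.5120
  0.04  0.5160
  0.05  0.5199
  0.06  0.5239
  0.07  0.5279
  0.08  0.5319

12.16

σ√T = 0.48·√0.6667 = 0.3919
d₁ = [ln(100/96) + (0.036 − 0.005 + ½·0.48²)·0.6667] / (σ√T) = (0.0408 + 0.0975) / 0.3919 = 0.3529 ≈ 0.35
d₂ = 0.3529 − 0.3919 = -0.0391 ≈ -0.04
exp(−qT) = exp(−0.005·0.6667) = 0.9967;  exp(−rT) = exp(−0.036·0.6667) = 0.9763
N(−d₂) = N(0.04) = 0.5160;  N(−d₁) = N(-0.35) = 0.3632
P = 96·0.9763·0.5160 − 100·0.9967·0.3632 = 48.3620 − 36.2001 = 12.1619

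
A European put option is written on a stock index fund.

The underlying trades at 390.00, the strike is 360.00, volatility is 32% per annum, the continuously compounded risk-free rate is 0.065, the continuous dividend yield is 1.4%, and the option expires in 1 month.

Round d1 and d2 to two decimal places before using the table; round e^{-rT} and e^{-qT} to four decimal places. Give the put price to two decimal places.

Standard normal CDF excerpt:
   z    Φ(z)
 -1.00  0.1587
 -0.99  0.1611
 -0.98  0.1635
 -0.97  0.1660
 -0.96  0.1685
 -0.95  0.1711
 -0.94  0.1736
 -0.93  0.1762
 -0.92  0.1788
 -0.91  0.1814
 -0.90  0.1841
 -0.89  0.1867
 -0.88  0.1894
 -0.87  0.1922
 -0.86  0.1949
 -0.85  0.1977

3.18

σ√T = 0.32 × 0.2887 = 0.0924
ln(S/K) + (r − q + σ²/2)T = ln(390/360) + (0.065 − 0.014 + 0.32²/2)·0.08333 = 0.0800 + 0.0085 = 0.0886
d₁ = 0.0886 / 0.0924 = 0.9587 ⇒ 0.96
d₂ = d₁ − σ√T = 0.9587 − 0.0924 = 0.8663 ⇒ 0.87
e^(−qT) = e^(−0.014·0.08333) = 0.9988;  e^(−rT) = e^(−0.065·0.08333) = 0.9946
N(−d₂) = N(-0.87) = 0.1922;  N(−d₁) = N(-0.96) = 0.1685
P = 360·0.9946·0.1922 − 390·0.9988·0.1685 = 68.8184 − 65.6361 = 3.1822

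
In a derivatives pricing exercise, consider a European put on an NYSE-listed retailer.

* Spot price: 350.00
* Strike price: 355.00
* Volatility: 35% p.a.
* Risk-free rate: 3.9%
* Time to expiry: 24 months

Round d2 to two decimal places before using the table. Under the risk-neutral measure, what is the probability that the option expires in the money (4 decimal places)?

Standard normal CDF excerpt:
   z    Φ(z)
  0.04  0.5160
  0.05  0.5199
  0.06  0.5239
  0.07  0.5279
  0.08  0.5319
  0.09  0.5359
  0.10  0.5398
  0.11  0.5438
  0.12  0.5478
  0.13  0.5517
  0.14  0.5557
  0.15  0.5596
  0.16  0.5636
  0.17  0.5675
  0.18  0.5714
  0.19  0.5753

0.5478

T = 2;  σ√T = 0.4950
d₁ = [ln(350/355) + (0.039 + 0.35²/2)·2] / 0.4950 = [-0.0142 + 0.2005] / 0.4950 = 0.3764 which rounds to 0.38
d₂ = d₁ − σ√T = 0.3764 − 0.4950 = -0.1186 which rounds to -0.12
Pr(exercise) under Q = N(−d₂) = N(0.12) = 0.5478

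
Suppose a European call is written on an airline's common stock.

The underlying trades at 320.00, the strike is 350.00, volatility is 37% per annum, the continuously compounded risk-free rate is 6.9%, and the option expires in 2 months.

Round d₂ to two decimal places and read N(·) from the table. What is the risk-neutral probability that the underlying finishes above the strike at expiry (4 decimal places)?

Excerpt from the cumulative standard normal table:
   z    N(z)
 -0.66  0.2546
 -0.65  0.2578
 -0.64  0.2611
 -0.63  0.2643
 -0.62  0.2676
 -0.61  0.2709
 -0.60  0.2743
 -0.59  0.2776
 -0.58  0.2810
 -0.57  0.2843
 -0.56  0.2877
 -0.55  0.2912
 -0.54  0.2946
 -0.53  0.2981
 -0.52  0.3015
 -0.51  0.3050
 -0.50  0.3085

T = 0.1667;  σ√T = 0.1511
d₁ = [ln(320/350) + (0.069 + 0.37²/2)·0.1667] / 0.1511 = [-0.0896 + 0.0229] / 0.1511 = -0.4416 ≈ -0.44
d₂ = d₁ − σ√T = -0.4416 − 0.1511 = -0.5926 ≈ -0.59
Risk-neutral Pr[S_T > K] = N(d₂) = N(-0.59) = 0.2776

0.2776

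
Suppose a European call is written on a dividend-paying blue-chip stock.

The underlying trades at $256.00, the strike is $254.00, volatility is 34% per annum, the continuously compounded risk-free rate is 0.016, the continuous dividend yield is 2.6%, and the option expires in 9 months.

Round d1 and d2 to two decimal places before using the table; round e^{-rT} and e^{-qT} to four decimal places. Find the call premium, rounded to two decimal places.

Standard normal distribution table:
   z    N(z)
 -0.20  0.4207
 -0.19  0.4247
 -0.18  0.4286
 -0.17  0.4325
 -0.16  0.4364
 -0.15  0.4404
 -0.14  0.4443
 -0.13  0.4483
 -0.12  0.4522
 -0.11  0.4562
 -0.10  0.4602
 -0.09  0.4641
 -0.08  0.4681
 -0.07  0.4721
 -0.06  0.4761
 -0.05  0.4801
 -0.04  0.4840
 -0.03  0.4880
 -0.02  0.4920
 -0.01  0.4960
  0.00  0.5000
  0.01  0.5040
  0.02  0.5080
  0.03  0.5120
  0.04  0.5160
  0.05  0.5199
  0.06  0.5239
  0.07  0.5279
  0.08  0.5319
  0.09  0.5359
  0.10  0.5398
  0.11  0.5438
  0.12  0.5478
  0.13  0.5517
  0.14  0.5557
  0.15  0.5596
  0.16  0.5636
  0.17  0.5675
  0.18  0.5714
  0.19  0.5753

σ√T = 0.34 × 0.8660 = 0.2944
d₁ = [ln(256/254) + (0.016 − 0.026 + 0.34²/2)·0.75] / 0.2944 = [0.0078 + 0.0359] / 0.2944 = 0.1484 → 0.15
d₂ = d₁ − σ√T = 0.1484 − 0.2944 = -0.1461 → -0.15
e^(−qT) = e^(−0.026·0.75) = 0.9807;  e^(−rT) = e^(−0.016·0.75) = 0.9881
C = 256·0.9807·N(0.15) − 254·0.9881·N(-0.15) = 256·0.9807·0.5596 − 254·0.9881·0.4404 = 140.4927 − 110.5304 = 29.9623

$29.96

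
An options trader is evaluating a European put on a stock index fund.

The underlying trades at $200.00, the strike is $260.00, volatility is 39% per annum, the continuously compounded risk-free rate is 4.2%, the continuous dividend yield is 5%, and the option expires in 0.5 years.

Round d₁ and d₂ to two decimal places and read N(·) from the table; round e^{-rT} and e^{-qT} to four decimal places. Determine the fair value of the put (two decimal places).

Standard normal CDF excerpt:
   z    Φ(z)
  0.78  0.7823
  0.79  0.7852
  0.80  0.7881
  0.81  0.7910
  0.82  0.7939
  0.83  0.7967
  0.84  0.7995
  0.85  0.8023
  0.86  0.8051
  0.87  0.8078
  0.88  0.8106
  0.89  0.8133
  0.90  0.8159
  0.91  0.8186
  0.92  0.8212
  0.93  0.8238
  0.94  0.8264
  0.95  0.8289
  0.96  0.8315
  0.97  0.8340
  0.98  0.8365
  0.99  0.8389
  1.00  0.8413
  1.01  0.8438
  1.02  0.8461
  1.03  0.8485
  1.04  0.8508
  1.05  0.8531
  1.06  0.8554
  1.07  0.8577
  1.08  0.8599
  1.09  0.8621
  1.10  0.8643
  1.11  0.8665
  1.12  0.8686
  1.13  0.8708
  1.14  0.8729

σ√T = 0.39·√0.5 = 0.2758
d₁ = [ln(200/260) + (0.042 − 0.05 + 0.39²/2)·0.5] / 0.2758 = [-0.2624 + 0.0340] / 0.2758 = -0.8280 → -0.83
d₂ = d₁ − σ√T = -0.8280 − 0.2758 = -1.1038 → -1.10
e^(−qT) = e^(−0.05·0.5) = 0.9753;  e^(−rT) = e^(−0.042·0.5) = 0.9792
P = 260·0.9792·N(1.10) − 200·0.9753·N(0.83) = 260·0.9792·0.8643 − 200·0.9753·0.7967 = 220.0439 − 155.4043 = 64.6396

$64.64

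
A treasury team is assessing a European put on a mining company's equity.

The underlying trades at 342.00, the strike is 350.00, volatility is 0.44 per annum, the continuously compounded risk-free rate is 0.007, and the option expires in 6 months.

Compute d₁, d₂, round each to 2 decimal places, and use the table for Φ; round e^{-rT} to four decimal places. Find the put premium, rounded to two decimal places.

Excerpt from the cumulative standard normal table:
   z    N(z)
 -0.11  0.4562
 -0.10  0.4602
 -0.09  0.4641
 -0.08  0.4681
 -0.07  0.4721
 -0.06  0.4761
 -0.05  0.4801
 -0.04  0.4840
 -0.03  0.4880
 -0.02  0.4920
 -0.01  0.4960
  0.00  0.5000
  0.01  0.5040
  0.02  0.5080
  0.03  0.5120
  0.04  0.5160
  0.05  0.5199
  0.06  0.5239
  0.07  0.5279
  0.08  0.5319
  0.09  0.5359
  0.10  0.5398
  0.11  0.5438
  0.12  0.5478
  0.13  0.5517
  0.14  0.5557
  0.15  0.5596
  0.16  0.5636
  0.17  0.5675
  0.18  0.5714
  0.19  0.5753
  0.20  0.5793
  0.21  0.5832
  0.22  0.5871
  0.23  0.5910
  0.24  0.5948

T = 0.5;  σ√T = 0.3111
d₁ = [ln(342/350) + (0.007 + ½·0.44²)·0.5] / (σ√T) = (-0.0231 + 0.0519) / 0.3111 = 0.0925 which rounds to 0.09
d₂ = 0.0925 − 0.3111 = -0.2186 which rounds to -0.22
e^(−rT) = e^(−0.007·0.5) = 0.9965
P = 350·0.9965·N(0.22) − 342·N(-0.09) = 350·0.9965·0.5871 − 342·0.4641 = 204.7658 − 158.7222 = 46.0436

46.04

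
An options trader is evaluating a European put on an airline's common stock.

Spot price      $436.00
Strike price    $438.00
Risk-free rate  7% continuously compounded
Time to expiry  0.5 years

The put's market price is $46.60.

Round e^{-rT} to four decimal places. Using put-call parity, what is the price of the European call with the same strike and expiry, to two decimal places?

$59.67

e^(−rT) = e^(−0.07·0.5) = 0.9656
Put-call parity: C − P = S − K·e^(−rT) = 436 − 438·0.9656 = 436 − 422.9328 = 13.0672
C = P + (C − P) = 46.60 + (13.0672) = 59.6672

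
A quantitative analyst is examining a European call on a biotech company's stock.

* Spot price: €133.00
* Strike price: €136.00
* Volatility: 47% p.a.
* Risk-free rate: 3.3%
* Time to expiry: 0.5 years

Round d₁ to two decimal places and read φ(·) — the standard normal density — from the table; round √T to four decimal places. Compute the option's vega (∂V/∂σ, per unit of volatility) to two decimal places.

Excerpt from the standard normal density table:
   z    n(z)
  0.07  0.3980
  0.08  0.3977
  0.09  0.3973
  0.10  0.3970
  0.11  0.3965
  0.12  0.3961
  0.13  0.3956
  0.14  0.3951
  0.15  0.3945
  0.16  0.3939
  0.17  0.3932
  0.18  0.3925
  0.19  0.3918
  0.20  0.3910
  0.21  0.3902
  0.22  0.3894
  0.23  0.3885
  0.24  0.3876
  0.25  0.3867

T = 0.5;  σ√T = 0.3323
d₁ = [ln(133/136) + (0.033 + 0.47²/2)·0.5] / 0.3323 = [-0.0223 + 0.0717] / 0.3323 = 0.1487 → 0.15
√T = √0.5 = 0.7071
φ(d₁) = φ(0.15) = 0.3945
vega = S·φ(d₁)·√T = 133·0.3945·0.7071 = 37.1005

37.10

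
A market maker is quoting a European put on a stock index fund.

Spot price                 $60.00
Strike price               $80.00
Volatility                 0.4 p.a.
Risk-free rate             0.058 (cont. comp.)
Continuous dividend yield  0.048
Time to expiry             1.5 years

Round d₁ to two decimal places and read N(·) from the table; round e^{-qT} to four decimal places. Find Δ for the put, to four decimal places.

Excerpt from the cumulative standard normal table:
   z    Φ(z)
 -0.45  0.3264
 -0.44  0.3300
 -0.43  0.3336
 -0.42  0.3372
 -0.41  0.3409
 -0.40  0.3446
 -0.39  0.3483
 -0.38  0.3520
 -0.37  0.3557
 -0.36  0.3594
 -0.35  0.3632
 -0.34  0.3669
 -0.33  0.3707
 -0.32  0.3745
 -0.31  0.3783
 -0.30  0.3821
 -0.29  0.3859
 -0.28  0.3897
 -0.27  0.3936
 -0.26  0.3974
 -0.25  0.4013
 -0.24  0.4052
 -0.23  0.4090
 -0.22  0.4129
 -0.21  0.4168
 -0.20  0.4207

-0.5785

σ√T = 0.4 × 1.2247 = 0.4899
d₁ = [ln(60/80) + (0.058 − 0.048 + ½·0.4²)·1.5] / (σ√T) = (-0.2877 + 0.1350) / 0.4899 = -0.3117 → -0.31
N(d₁) = N(-0.31) = 0.3783
Δ_put = exp(−qT)·(N(d₁) − 1) = 0.9305·(0.3783 − 1) = -0.5785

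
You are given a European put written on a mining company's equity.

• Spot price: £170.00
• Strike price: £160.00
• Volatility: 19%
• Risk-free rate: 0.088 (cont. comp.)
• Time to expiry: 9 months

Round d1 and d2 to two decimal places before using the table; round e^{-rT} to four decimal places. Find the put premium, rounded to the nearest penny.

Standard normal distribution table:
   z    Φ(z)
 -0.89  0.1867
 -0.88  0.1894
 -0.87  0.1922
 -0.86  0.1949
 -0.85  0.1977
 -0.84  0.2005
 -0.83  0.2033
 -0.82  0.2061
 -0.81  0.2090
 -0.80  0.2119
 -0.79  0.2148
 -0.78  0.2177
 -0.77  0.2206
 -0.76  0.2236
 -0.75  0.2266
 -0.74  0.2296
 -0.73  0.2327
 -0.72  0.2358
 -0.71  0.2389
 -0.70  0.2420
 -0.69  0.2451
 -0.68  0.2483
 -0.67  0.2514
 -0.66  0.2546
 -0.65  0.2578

σ√T = 0.19·√0.75 = 0.1645
ln(S/K) + (r + σ²/2)T = ln(170/160) + (0.088 + 0.19²/2)·0.75 = 0.0606 + 0.0795 = 0.1402
d₁ = 0.1402 / 0.1645 = 0.8518 → 0.85
d₂ = d₁ − σ√T = 0.8518 − 0.1645 = 0.6873 → 0.69
exp(−rT) = exp(−0.088·0.75) = 0.9361
P = 160·0.9361·N(-0.69) − 170·N(-0.85) = 160·0.9361·0.2451 − 170·0.1977 = 36.7101 − 33.6090 = 3.1011

£3.10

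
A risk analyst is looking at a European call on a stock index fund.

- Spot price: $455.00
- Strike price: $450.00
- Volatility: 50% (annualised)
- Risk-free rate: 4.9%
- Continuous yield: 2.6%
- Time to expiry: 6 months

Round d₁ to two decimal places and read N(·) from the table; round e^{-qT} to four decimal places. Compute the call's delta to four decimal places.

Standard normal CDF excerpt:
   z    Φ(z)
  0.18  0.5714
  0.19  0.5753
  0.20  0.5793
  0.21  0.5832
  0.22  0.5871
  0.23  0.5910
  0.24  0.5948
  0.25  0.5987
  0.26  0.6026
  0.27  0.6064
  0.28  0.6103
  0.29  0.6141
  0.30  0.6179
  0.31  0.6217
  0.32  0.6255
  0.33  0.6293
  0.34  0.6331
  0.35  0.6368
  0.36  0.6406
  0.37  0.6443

0.5871

σ√T = 0.5·√0.5 = 0.3536
ln(S/K) + (r − q + σ²/2)T = ln(455/450) + (0.049 − 0.026 + 0.5²/2)·0.5 = 0.0110 + 0.0740 = 0.0850
d₁ = 0.0850 / 0.3536 = 0.2406 ≈ 0.24
N(d₁) = N(0.24) = 0.5948
Δ_call = e^(−qT)·N(d₁) = 0.9871·0.5948 = 0.5871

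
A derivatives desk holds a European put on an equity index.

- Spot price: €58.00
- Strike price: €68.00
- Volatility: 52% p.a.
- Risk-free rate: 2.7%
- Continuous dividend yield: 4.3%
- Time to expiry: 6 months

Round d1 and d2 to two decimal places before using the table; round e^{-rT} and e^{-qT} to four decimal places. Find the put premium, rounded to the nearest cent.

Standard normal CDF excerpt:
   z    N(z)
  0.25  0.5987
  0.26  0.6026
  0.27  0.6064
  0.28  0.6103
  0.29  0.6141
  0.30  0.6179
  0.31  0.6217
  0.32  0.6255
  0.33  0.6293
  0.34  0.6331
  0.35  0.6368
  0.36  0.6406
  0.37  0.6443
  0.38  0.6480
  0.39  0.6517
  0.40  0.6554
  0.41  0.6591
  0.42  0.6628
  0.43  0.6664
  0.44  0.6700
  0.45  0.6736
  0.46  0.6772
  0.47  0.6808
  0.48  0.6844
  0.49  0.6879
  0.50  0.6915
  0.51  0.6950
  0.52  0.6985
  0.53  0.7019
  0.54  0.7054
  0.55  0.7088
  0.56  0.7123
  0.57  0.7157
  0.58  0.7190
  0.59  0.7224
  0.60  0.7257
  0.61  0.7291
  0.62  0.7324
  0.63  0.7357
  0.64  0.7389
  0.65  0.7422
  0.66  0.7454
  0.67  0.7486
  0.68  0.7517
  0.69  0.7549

T = 0.5;  σ√T = 0.3677
ln(S/K) + (r − q + σ²/2)T = ln(58/68) + (0.027 − 0.043 + 0.52²/2)·0.5 = -0.1591 + 0.0596 = -0.0995
d₁ = -0.0995 / 0.3677 = -0.2705 ≈ -0.27
d₂ = d₁ − σ√T = -0.2705 − 0.3677 = -0.6382 ≈ -0.64
e^(−qT) = e^(−0.043·0.5) = 0.9787;  e^(−rT) = e^(−0.027·0.5) = 0.9866
N(−d₂) = N(0.64) = 0.7389;  N(−d₁) = N(0.27) = 0.6064
P = 68·0.9866·0.7389 − 58·0.9787·0.6064 = 49.5719 − 34.4221 = 15.1499

€15.15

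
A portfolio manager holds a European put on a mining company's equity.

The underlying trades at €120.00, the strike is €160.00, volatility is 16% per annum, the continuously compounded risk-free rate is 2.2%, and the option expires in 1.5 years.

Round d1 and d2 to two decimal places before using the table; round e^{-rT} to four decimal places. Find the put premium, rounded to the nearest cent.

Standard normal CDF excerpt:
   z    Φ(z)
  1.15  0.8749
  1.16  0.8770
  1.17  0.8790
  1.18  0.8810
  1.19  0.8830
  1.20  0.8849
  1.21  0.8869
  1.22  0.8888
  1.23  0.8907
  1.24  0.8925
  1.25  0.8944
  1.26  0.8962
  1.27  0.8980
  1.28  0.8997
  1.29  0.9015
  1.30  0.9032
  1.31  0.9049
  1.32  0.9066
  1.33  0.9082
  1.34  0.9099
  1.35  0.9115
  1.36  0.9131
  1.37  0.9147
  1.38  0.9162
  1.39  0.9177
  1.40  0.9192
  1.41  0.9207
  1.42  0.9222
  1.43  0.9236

σ√T = 0.16·√1.5 = 0.1960
ln(S/K) + (r + σ²/2)T = ln(120/160) + (0.022 + 0.16²/2)·1.5 = -0.2877 + 0.0522 = -0.2355
d₁ = -0.2355 / 0.1960 = -1.2017 → -1.20
d₂ = d₁ − σ√T = -1.2017 − 0.1960 = -1.3976 → -1.40
e^(−rT) = e^(−0.022·1.5) = 0.9675
P = 160·0.9675·N(1.40) − 120·N(1.20) = 160·0.9675·0.9192 − 120·0.8849 = 142.2922 − 106.1880 = 36.1042

€36.10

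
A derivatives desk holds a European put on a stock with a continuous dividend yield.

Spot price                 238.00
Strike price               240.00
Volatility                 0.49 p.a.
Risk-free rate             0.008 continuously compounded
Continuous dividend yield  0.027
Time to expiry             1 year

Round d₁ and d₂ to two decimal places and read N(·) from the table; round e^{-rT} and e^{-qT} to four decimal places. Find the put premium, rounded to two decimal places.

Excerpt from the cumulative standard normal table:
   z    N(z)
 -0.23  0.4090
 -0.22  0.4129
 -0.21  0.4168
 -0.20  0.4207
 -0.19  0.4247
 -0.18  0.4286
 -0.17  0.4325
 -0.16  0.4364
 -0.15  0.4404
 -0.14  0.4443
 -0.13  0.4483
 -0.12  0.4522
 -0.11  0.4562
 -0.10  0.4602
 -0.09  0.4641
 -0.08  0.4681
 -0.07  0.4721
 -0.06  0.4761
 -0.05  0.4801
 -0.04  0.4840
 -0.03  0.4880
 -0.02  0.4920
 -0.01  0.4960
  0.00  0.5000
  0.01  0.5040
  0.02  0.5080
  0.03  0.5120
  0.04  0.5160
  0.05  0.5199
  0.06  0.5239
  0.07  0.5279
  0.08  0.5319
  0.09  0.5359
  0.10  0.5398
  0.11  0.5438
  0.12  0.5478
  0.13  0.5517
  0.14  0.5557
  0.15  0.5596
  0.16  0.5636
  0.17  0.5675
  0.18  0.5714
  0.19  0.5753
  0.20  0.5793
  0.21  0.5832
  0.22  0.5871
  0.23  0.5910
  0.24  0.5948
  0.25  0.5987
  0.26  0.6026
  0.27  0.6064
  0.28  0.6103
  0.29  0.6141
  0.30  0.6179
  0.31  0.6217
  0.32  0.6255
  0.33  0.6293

T = 1;  σ√T = 0.4900
d₁ = [ln(238/240) + (0.008 − 0.027 + ½·0.49²)·1] / (σ√T) = (-0.0084 + 0.1010) / 0.4900 = 0.1891 which rounds to 0.19
d₂ = 0.1891 − 0.4900 = -0.3009 which rounds to -0.30
e^(−qT) = e^(−0.027·1) = 0.9734;  e^(−rT) = e^(−0.008·1) = 0.9920
N(−d₂) = N(0.30) = 0.6179;  N(−d₁) = N(-0.19) = 0.4247
P = 240·0.9920·0.6179 − 238·0.9734·0.4247 = 147.1096 − 98.3899 = 48.7197

48.72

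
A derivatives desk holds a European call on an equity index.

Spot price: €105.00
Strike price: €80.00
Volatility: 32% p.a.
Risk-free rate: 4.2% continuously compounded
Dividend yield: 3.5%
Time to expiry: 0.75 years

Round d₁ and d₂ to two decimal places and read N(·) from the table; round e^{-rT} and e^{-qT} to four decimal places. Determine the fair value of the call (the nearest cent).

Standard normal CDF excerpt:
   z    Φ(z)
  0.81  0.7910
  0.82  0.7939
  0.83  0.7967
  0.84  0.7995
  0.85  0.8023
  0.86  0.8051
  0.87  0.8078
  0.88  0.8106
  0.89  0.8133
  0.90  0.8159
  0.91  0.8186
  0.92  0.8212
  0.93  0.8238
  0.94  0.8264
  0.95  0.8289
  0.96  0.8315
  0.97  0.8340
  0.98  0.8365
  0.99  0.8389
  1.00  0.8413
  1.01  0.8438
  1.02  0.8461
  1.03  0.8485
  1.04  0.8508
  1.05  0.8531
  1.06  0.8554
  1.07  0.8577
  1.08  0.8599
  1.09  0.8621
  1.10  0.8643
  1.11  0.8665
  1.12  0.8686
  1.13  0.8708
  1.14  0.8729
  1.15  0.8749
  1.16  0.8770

σ√T = 0.32·√0.75 = 0.2771
d₁ = [ln(105/80) + (0.042 − 0.035 + 0.32²/2)·0.75] / 0.2771 = [0.2719 + 0.0437] / 0.2771 = 1.1388 ≈ 1.14
d₂ = d₁ − σ√T = 1.1388 − 0.2771 = 0.8616 ≈ 0.86
exp(−qT) = exp(−0.035·0.75) = 0.9741;  exp(−rT) = exp(−0.042·0.75) = 0.9690
C = 105·0.9741·N(1.14) − 80·0.9690·N(0.86) = 105·0.9741·0.8729 − 80·0.9690·0.8051 = 89.2806 − 62.4114 = 26.8693

€26.87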